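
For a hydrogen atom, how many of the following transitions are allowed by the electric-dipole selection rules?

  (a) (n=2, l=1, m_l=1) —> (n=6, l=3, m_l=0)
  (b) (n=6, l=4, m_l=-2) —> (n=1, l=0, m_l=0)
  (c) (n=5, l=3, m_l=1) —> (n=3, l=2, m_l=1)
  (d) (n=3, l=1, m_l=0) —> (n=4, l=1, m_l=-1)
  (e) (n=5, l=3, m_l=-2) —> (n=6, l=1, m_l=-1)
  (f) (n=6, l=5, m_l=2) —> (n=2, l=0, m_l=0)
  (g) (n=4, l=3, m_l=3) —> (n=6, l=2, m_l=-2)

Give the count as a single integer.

(a) forbidden — Δl = +2 (E1 requires Δl = ±1)
(b) forbidden — Δl = -4 (E1 requires Δl = ±1); Δm_l = +2 (E1 requires Δm_l = 0, ±1)
(c) allowed
(d) forbidden — Δl = +0 (E1 requires Δl = ±1)
(e) forbidden — Δl = -2 (E1 requires Δl = ±1)
(f) forbidden — Δl = -5 (E1 requires Δl = ±1); Δm_l = -2 (E1 requires Δm_l = 0, ±1)
(g) forbidden — Δm_l = -5 (E1 requires Δm_l = 0, ±1)
Total allowed: 1 of 7.

1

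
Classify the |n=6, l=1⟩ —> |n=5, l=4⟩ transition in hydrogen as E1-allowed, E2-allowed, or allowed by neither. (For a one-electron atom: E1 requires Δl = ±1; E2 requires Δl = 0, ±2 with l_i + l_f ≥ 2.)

Δl = 4 − 1 = +3; l_i + l_f = 5.
E1 (Δl = ±1): not satisfied.
E2 (Δl = 0,±2, l_i+l_f ≥ 2): not satisfied.

neither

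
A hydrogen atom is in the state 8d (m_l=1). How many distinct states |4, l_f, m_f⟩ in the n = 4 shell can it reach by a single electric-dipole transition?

5

E1 requires Δl = ±1, so l_f ∈ {1, 3}; with 0 ≤ l_f ≤ n_f−1 = 3, the allowed l_f values are {1, 3}.
For l_f = 1: m_f ∈ {m_i−1, m_i, m_i+1} ∩ [−1, 1] = {0, 1} → 2 states.
For l_f = 3: m_f ∈ {m_i−1, m_i, m_i+1} ∩ [−3, 3] = {0, 1, 2} → 3 states.
Total: 5.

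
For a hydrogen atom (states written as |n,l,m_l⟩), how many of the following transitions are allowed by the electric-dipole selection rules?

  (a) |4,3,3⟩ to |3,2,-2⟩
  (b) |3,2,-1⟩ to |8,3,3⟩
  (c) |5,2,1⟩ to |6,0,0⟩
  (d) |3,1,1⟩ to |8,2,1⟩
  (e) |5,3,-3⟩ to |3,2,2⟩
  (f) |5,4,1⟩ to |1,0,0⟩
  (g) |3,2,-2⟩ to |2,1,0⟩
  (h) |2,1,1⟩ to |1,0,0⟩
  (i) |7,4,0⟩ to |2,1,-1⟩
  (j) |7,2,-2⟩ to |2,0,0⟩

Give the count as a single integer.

(a) forbidden — Δm_l = -5 (E1 requires Δm_l = 0, ±1)
(b) forbidden — Δm_l = +4 (E1 requires Δm_l = 0, ±1)
(c) forbidden — Δl = -2 (E1 requires Δl = ±1)
(d) allowed
(e) forbidden — Δm_l = +5 (E1 requires Δm_l = 0, ±1)
(f) forbidden — Δl = -4 (E1 requires Δl = ±1)
(g) forbidden — Δm_l = +2 (E1 requires Δm_l = 0, ±1)
(h) allowed
(i) forbidden — Δl = -3 (E1 requires Δl = ±1)
(j) forbidden — Δl = -2 (E1 requires Δl = ±1); Δm_l = +2 (E1 requires Δm_l = 0, ±1)
Total allowed: 2 of 10.

2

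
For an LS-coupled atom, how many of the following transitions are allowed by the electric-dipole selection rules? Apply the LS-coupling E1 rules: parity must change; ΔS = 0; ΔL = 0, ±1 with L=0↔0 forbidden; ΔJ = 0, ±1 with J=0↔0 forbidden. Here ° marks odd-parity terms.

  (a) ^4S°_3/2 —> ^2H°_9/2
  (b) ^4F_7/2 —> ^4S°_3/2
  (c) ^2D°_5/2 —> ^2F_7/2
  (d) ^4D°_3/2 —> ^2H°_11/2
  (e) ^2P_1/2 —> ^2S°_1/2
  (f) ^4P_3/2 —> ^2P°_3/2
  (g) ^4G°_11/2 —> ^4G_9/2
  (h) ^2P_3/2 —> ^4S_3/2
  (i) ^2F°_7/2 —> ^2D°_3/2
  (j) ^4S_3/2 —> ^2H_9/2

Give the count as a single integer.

3

(a) forbidden (parity, ΔS, ΔL, ΔJ fail)
(b) forbidden (ΔL, ΔJ fail)
(c) allowed
(d) forbidden (parity, ΔS, ΔL, ΔJ fail)
(e) allowed
(f) forbidden (ΔS fails)
(g) allowed
(h) forbidden (parity, ΔS fail)
(i) forbidden (parity, ΔJ fail)
(j) forbidden (parity, ΔS, ΔL, ΔJ fail)
Total allowed: 3 of 10.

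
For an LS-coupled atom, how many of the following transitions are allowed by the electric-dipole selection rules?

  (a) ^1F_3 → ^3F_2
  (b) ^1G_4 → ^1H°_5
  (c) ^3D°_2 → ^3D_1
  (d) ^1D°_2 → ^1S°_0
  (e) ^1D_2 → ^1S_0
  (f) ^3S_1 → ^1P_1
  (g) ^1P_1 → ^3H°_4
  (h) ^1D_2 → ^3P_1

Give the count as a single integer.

(a) forbidden (parity, ΔS fail)
(b) allowed
(c) allowed
(d) forbidden (parity, ΔL, ΔJ fail)
(e) forbidden (parity, ΔL, ΔJ fail)
(f) forbidden (parity, ΔS fail)
(g) forbidden (ΔS, ΔL, ΔJ fail)
(h) forbidden (parity, ΔS fail)
Total allowed: 2 of 8.

2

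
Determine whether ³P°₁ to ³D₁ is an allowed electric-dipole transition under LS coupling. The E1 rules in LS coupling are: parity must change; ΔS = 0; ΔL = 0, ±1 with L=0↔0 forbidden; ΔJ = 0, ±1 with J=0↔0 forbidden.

allowed

Reading off the term symbols: S 1→1, L 1→2, J 1→1, parity odd→even.
Parity must change: odd → even — ok.
ΔS = 0: S: 1 → 1 — ok.
ΔL = 0, ±1 (not L=0↔0): L: 1 → 2, ΔL = +1 — ok.
ΔJ = 0, ±1 (not J=0↔0): J: 1 → 1, ΔJ = +0 — ok.
All four E1 rules are satisfied.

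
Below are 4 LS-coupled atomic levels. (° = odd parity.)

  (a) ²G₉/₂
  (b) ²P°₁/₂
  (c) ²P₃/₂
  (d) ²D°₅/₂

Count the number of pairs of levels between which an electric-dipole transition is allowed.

(a)–(b): forbidden (ΔL, ΔJ).
(a)–(c): forbidden (parity, ΔL, ΔJ).
(a)–(d): forbidden (ΔL, ΔJ).
(b)–(c): allowed.
(b)–(d): forbidden (parity, ΔJ).
(c)–(d): allowed.
Allowed pairs: 2 of 6.

2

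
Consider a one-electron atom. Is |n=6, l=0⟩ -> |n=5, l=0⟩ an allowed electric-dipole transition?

l: 0 → 0 (Δl = +0). Δl = ±1 ✗.
The transition is electric-dipole forbidden.

forbidden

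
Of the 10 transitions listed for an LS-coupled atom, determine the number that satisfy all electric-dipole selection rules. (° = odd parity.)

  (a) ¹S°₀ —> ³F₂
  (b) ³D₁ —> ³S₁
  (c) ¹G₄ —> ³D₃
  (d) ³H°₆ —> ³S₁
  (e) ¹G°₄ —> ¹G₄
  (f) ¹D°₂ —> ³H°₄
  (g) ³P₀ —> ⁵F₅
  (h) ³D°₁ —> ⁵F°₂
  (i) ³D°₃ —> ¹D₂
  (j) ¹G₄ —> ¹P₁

1

(a) forbidden (ΔS, ΔL, ΔJ fail)
(b) forbidden (parity, ΔL fail)
(c) forbidden (parity, ΔS, ΔL fail)
(d) forbidden (ΔL, ΔJ fail)
(e) allowed
(f) forbidden (parity, ΔS, ΔL, ΔJ fail)
(g) forbidden (parity, ΔS, ΔL, ΔJ fail)
(h) forbidden (parity, ΔS fail)
(i) forbidden (ΔS fails)
(j) forbidden (parity, ΔL, ΔJ fail)
Total allowed: 1 of 10.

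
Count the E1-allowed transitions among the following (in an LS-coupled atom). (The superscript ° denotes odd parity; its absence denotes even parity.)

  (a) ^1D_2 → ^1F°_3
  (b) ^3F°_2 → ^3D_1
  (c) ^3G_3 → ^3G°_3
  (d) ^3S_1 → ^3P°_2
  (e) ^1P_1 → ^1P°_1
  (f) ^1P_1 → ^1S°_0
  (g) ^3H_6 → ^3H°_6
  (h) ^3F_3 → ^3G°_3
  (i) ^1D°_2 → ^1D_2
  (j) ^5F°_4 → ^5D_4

10

(a) allowed
(b) allowed
(c) allowed
(d) allowed
(e) allowed
(f) allowed
(g) allowed
(h) allowed
(i) allowed
(j) allowed
Total allowed: 10 of 10.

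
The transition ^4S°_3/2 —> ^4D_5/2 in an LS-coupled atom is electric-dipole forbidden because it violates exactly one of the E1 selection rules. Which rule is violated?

the ΔL = 0, ±1 rule

Parity must change: odd → even — ✓.
ΔJ = 0, ±1 (not J=0↔0): J: 3/2 → 5/2, ΔJ = +1 — ✓.
ΔL = 0, ±1 (not L=0↔0): L: 0 → 2, ΔL = +2 — ✗.
ΔS = 0: S: 3/2 → 3/2 — ✓.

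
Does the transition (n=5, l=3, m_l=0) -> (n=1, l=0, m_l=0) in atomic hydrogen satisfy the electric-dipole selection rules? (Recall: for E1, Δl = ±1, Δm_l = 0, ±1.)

forbidden

Initial l = 3, final l = 0, so Δl = -3. E1 requires Δl = ±1: violated.
m_l: 0 → 0 (Δm_l = +0). |Δm_l| ≤ 1 satisfied.
The transition is electric-dipole forbidden.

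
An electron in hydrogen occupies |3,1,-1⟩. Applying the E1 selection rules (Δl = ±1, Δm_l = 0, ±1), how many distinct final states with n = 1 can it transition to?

E1 requires Δl = ±1, so l_f ∈ {0, 2}; with 0 ≤ l_f ≤ n_f−1 = 0, the allowed l_f values are {0}.
For l_f = 0: m_f ∈ {m_i−1, m_i, m_i+1} ∩ [−0, 0] = {0} → 1 state.
Total: 1.

1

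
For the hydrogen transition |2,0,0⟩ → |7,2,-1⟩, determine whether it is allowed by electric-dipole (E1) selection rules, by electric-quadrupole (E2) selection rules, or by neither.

E2

Δl = 2 − 0 = +2; l_i + l_f = 2.
Δm_l = -1.
E1 (Δl = ±1, |Δm_l| ≤ 1): not satisfied.
E2 (Δl = 0,±2, l_i+l_f ≥ 2, |Δm_l| ≤ 2): satisfied.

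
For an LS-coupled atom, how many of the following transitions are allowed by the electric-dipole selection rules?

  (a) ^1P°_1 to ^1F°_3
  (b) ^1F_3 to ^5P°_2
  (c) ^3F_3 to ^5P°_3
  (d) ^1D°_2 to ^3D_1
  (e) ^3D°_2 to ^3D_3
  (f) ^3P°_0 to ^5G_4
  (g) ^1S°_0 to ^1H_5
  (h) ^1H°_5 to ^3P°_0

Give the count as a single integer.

(a) forbidden (parity, ΔL, ΔJ fail)
(b) forbidden (ΔS, ΔL fail)
(c) forbidden (ΔS, ΔL fail)
(d) forbidden (ΔS fails)
(e) allowed
(f) forbidden (ΔS, ΔL, ΔJ fail)
(g) forbidden (ΔL, ΔJ fail)
(h) forbidden (parity, ΔS, ΔL, ΔJ fail)
Total allowed: 1 of 8.

1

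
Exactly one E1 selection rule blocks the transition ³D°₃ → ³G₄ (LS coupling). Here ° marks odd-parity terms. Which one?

the ΔL = 0, ±1 rule

Reading off the term symbols: S 1→1, L 2→4, J 3→4, parity odd→even.
Parity must change: odd → even — passes.
ΔS = 0: S: 1 → 1 — passes.
ΔL = 0, ±1 (not L=0↔0): L: 2 → 4, ΔL = +2 — fails.
ΔJ = 0, ±1 (not J=0↔0): J: 3 → 4, ΔJ = +1 — passes.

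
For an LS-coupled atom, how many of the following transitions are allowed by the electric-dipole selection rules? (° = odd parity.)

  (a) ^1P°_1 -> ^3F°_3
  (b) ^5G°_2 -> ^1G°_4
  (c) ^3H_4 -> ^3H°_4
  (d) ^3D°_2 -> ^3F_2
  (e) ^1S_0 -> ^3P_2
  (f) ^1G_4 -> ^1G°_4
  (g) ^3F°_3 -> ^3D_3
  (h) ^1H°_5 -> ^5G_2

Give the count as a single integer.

4

(a) forbidden (parity, ΔS, ΔL, ΔJ fail)
(b) forbidden (parity, ΔS, ΔJ fail)
(c) allowed
(d) allowed
(e) forbidden (parity, ΔS, ΔJ fail)
(f) allowed
(g) allowed
(h) forbidden (ΔS, ΔJ fail)
Total allowed: 4 of 8.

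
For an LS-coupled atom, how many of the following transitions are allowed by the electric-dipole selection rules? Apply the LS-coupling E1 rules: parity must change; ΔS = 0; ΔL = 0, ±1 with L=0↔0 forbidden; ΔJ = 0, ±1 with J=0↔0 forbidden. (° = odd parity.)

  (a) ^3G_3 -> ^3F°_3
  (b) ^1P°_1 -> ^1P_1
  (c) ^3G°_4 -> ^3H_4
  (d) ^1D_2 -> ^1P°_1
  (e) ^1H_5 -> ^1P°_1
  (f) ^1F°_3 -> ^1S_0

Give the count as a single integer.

(a) allowed
(b) allowed
(c) allowed
(d) allowed
(e) forbidden (ΔL, ΔJ fail)
(f) forbidden (ΔL, ΔJ fail)
Total allowed: 4 of 6.

4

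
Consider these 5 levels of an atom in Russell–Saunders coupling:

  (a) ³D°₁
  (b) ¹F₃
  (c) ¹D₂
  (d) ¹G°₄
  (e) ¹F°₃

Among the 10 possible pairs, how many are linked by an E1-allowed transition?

3

(a)–(b): forbidden (ΔS, ΔJ).
(a)–(c): forbidden (ΔS).
(a)–(d): forbidden (parity, ΔS, ΔL, ΔJ).
(a)–(e): forbidden (parity, ΔS, ΔJ).
(b)–(c): forbidden (parity).
(b)–(d): allowed.
(b)–(e): allowed.
(c)–(d): forbidden (ΔL, ΔJ).
(c)–(e): allowed.
(d)–(e): forbidden (parity).
Allowed pairs: 3 of 10.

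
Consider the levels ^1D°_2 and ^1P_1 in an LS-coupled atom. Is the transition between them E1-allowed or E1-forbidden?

allowed

Reading off the term symbols: S 0→0, L 2→1, J 2→1, parity odd→even.
ΔJ = 0, ±1 (not J=0↔0): J: 2 → 1, ΔJ = -1 — passes.
Parity must change: odd → even — passes.
ΔL = 0, ±1 (not L=0↔0): L: 2 → 1, ΔL = -1 — passes.
ΔS = 0: S: 0 → 0 — passes.
All four E1 rules are satisfied.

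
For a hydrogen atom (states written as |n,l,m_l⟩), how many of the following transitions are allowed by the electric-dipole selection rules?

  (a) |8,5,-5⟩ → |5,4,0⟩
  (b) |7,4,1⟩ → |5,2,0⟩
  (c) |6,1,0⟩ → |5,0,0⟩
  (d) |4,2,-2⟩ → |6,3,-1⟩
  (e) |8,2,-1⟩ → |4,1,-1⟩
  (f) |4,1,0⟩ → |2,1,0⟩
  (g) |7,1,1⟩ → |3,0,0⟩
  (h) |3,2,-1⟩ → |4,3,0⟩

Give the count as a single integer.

5

(a) forbidden — Δm_l = +5 (E1 requires Δm_l = 0, ±1)
(b) forbidden — Δl = -2 (E1 requires Δl = ±1)
(c) allowed
(d) allowed
(e) allowed
(f) forbidden — Δl = +0 (E1 requires Δl = ±1)
(g) allowed
(h) allowed
Total allowed: 5 of 8.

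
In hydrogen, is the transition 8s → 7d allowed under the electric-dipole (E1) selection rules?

Initial l = 0, final l = 2, so Δl = +2. E1 requires Δl = ±1: fails.
The transition is electric-dipole forbidden.

forbidden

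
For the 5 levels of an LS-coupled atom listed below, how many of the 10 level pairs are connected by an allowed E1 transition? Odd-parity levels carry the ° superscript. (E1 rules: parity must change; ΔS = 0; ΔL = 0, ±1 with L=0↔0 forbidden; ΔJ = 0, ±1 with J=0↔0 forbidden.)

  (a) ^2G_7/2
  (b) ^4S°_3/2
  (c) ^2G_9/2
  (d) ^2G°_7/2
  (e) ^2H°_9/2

(a)–(b): forbidden (ΔS, ΔL, ΔJ).
(a)–(c): forbidden (parity).
(a)–(d): allowed.
(a)–(e): allowed.
(b)–(c): forbidden (ΔS, ΔL, ΔJ).
(b)–(d): forbidden (parity, ΔS, ΔL, ΔJ).
(b)–(e): forbidden (parity, ΔS, ΔL, ΔJ).
(c)–(d): allowed.
(c)–(e): allowed.
(d)–(e): forbidden (parity).
Allowed pairs: 4 of 10.

4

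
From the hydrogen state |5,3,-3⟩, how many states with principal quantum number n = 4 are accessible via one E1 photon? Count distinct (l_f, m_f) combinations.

E1 requires Δl = ±1, so l_f ∈ {2, 4}; with 0 ≤ l_f ≤ n_f−1 = 3, the allowed l_f values are {2}.
For l_f = 2: m_f ∈ {m_i−1, m_i, m_i+1} ∩ [−2, 2] = {-2} → 1 state.
Total: 1.

1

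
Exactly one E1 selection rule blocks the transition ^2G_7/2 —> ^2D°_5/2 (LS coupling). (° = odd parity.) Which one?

Initial level: S=1/2, L=4, J=7/2, parity even. Final level: S=1/2, L=2, J=5/2, parity odd.
ΔJ = 0, ±1 (not J=0↔0): J: 7/2 → 5/2, ΔJ = -1 — satisfied.
ΔS = 0: S: 1/2 → 1/2 — satisfied.
Parity must change: even → odd — satisfied.
ΔL = 0, ±1 (not L=0↔0): L: 4 → 2, ΔL = -2 — violated.

the ΔL = 0, ±1 rule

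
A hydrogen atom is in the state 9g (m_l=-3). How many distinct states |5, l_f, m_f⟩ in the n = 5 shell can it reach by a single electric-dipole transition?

E1 requires Δl = ±1, so l_f ∈ {3, 5}; with 0 ≤ l_f ≤ n_f−1 = 4, the allowed l_f values are {3}.
For l_f = 3: m_f ∈ {m_i−1, m_i, m_i+1} ∩ [−3, 3] = {-3, -2} → 2 states.
Total: 2.

2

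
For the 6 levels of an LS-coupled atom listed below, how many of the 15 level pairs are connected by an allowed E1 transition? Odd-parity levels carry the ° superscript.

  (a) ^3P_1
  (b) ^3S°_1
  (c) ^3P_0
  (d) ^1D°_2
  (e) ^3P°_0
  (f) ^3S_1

(a)–(b): allowed.
(a)–(c): forbidden (parity).
(a)–(d): forbidden (ΔS).
(a)–(e): allowed.
(a)–(f): forbidden (parity).
(b)–(c): allowed.
(b)–(d): forbidden (parity, ΔS, ΔL).
(b)–(e): forbidden (parity).
(b)–(f): forbidden (ΔL).
(c)–(d): forbidden (ΔS, ΔJ).
(c)–(e): forbidden (ΔJ).
(c)–(f): forbidden (parity).
(d)–(e): forbidden (parity, ΔS, ΔJ).
(d)–(f): forbidden (ΔS, ΔL).
(e)–(f): allowed.
Allowed pairs: 4 of 15.

4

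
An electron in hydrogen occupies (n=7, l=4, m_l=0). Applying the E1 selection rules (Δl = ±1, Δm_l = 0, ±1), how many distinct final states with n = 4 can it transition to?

E1 requires Δl = ±1, so l_f ∈ {3, 5}; with 0 ≤ l_f ≤ n_f−1 = 3, the allowed l_f values are {3}.
For l_f = 3: m_f ∈ {m_i−1, m_i, m_i+1} ∩ [−3, 3] = {-1, 0, 1} → 3 states.
Total: 3.

3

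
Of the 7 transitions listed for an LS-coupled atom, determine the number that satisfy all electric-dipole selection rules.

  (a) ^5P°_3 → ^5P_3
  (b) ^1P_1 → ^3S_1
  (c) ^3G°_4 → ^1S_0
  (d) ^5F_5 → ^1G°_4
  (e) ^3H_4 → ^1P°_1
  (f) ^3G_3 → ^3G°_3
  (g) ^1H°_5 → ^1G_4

3

(a) allowed
(b) forbidden (parity, ΔS fail)
(c) forbidden (ΔS, ΔL, ΔJ fail)
(d) forbidden (ΔS fails)
(e) forbidden (ΔS, ΔL, ΔJ fail)
(f) allowed
(g) allowed
Total allowed: 3 of 7.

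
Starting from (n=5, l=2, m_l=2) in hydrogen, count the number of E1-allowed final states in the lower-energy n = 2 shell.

E1 requires Δl = ±1, so l_f ∈ {1, 3}; with 0 ≤ l_f ≤ n_f−1 = 1, the allowed l_f values are {1}.
For l_f = 1: m_f ∈ {m_i−1, m_i, m_i+1} ∩ [−1, 1] = {1} → 1 state.
Total: 1.

1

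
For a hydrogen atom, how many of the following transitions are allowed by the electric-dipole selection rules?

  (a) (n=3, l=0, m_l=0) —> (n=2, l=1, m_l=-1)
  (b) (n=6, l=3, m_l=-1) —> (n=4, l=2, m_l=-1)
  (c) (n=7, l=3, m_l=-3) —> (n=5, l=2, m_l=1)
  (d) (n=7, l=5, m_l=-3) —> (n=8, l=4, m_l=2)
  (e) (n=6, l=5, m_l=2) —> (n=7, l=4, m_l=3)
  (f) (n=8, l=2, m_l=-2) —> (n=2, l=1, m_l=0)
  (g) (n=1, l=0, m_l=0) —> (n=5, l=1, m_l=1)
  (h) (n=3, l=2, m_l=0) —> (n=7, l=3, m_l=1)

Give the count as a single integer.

5

(a) allowed
(b) allowed
(c) forbidden — Δm_l = +4 (E1 requires Δm_l = 0, ±1)
(d) forbidden — Δm_l = +5 (E1 requires Δm_l = 0, ±1)
(e) allowed
(f) forbidden — Δm_l = +2 (E1 requires Δm_l = 0, ±1)
(g) allowed
(h) allowed
Total allowed: 5 of 8.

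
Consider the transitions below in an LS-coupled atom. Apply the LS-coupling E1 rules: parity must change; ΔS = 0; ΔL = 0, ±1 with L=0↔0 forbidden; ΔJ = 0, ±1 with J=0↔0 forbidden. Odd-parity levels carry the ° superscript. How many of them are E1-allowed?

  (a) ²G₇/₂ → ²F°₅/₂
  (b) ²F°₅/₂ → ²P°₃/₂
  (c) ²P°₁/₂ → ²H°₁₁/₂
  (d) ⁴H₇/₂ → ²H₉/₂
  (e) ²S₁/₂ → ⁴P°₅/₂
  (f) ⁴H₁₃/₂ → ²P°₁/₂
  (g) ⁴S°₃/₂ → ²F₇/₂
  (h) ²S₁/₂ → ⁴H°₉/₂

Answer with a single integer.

(a) allowed
(b) forbidden (parity, ΔL fail)
(c) forbidden (parity, ΔL, ΔJ fail)
(d) forbidden (parity, ΔS fail)
(e) forbidden (ΔS, ΔJ fail)
(f) forbidden (ΔS, ΔL, ΔJ fail)
(g) forbidden (ΔS, ΔL, ΔJ fail)
(h) forbidden (ΔS, ΔL, ΔJ fail)
Total allowed: 1 of 8.

1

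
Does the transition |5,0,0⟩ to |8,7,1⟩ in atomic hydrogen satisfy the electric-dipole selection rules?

forbidden

Initial l = 0, final l = 7, so Δl = +7. E1 requires Δl = ±1: ✗.
m_l: 0 → 1 (Δm_l = +1). |Δm_l| ≤ 1 ✓.
The transition is electric-dipole forbidden.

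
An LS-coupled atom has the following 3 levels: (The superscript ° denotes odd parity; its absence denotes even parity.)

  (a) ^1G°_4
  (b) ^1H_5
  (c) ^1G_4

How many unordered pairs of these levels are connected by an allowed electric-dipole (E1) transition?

(a)–(b): allowed.
(a)–(c): allowed.
(b)–(c): forbidden (parity).
Allowed pairs: 2 of 3.

2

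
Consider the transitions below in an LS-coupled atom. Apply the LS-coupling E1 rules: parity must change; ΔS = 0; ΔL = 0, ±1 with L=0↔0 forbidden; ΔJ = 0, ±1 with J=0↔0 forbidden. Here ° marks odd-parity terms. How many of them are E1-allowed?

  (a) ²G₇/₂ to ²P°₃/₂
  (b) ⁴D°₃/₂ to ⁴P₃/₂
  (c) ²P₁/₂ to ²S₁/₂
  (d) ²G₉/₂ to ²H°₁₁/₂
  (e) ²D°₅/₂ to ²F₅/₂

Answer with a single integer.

(a) forbidden (ΔL, ΔJ fail)
(b) allowed
(c) forbidden (parity fails)
(d) allowed
(e) allowed
Total allowed: 3 of 5.

3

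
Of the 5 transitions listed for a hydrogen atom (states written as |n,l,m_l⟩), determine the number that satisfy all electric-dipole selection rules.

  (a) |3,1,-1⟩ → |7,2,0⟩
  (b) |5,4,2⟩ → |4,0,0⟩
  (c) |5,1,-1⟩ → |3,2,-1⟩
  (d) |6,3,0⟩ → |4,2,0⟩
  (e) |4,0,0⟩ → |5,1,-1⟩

(a) allowed
(b) forbidden — Δl = -4 (E1 requires Δl = ±1); Δm_l = -2 (E1 requires Δm_l = 0, ±1)
(c) allowed
(d) allowed
(e) allowed
Total allowed: 4 of 5.

4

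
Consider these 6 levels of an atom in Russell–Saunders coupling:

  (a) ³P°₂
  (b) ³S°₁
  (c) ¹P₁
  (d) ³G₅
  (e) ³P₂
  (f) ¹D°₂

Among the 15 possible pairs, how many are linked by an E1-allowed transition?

(a)–(b): forbidden (parity).
(a)–(c): forbidden (ΔS).
(a)–(d): forbidden (ΔL, ΔJ).
(a)–(e): allowed.
(a)–(f): forbidden (parity, ΔS).
(b)–(c): forbidden (ΔS).
(b)–(d): forbidden (ΔL, ΔJ).
(b)–(e): allowed.
(b)–(f): forbidden (parity, ΔS, ΔL).
(c)–(d): forbidden (parity, ΔS, ΔL, ΔJ).
(c)–(e): forbidden (parity, ΔS).
(c)–(f): allowed.
(d)–(e): forbidden (parity, ΔL, ΔJ).
(d)–(f): forbidden (ΔS, ΔL, ΔJ).
(e)–(f): forbidden (ΔS).
Allowed pairs: 3 of 15.

3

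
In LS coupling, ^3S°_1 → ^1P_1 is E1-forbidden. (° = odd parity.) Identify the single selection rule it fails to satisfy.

the ΔS = 0 rule

Initial level: S=1, L=0, J=1, parity odd. Final level: S=0, L=1, J=1, parity even.
Parity must change: odd → even — passes.
ΔS = 0: S: 1 → 0 — fails.
ΔL = 0, ±1 (not L=0↔0): L: 0 → 1, ΔL = +1 — passes.
ΔJ = 0, ±1 (not J=0↔0): J: 1 → 1, ΔJ = +0 — passes.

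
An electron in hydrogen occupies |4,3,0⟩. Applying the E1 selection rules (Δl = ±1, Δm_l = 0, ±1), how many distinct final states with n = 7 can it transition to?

E1 requires Δl = ±1, so l_f ∈ {2, 4}; with 0 ≤ l_f ≤ n_f−1 = 6, the allowed l_f values are {2, 4}.
For l_f = 2: m_f ∈ {m_i−1, m_i, m_i+1} ∩ [−2, 2] = {-1, 0, 1} → 3 states.
For l_f = 4: m_f ∈ {m_i−1, m_i, m_i+1} ∩ [−4, 4] = {-1, 0, 1} → 3 states.
Total: 6.

6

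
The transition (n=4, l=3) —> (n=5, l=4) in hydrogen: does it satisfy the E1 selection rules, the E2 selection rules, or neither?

E1

Δl = 4 − 3 = +1; l_i + l_f = 7.
E1 (Δl = ±1): satisfied.
E2 (Δl = 0,±2, l_i+l_f ≥ 2): not satisfied.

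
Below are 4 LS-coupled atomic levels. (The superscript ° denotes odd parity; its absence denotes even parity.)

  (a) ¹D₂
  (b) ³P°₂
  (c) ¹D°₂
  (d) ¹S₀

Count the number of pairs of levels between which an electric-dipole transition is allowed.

(a)–(b): forbidden (ΔS).
(a)–(c): allowed.
(a)–(d): forbidden (parity, ΔL, ΔJ).
(b)–(c): forbidden (parity, ΔS).
(b)–(d): forbidden (ΔS, ΔJ).
(c)–(d): forbidden (ΔL, ΔJ).
Allowed pairs: 1 of 6.

1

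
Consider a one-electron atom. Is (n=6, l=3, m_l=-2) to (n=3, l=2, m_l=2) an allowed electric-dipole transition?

Initial l = 3, final l = 2, so Δl = -1. E1 requires Δl = ±1: ok.
m_l: -2 → 2 (Δm_l = +4). |Δm_l| ≤ 1 fails.
The transition is electric-dipole forbidden.

forbidden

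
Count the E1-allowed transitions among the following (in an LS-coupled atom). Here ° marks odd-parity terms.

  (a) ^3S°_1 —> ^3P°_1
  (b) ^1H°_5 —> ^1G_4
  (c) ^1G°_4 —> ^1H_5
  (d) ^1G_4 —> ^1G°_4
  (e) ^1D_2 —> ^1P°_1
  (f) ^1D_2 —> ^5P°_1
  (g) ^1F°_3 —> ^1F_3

(a) forbidden (parity fails)
(b) allowed
(c) allowed
(d) allowed
(e) allowed
(f) forbidden (ΔS fails)
(g) allowed
Total allowed: 5 of 7.

5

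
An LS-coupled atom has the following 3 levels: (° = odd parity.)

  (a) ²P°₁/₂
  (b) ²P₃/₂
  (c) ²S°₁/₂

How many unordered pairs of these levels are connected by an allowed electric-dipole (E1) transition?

(a)–(b): allowed.
(a)–(c): forbidden (parity).
(b)–(c): allowed.
Allowed pairs: 2 of 3.

2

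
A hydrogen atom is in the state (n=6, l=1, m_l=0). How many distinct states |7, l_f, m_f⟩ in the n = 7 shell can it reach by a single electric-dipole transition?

E1 requires Δl = ±1, so l_f ∈ {0, 2}; with 0 ≤ l_f ≤ n_f−1 = 6, the allowed l_f values are {0, 2}.
For l_f = 0: m_f ∈ {m_i−1, m_i, m_i+1} ∩ [−0, 0] = {0} → 1 state.
For l_f = 2: m_f ∈ {m_i−1, m_i, m_i+1} ∩ [−2, 2] = {-1, 0, 1} → 3 states.
Total: 4.

4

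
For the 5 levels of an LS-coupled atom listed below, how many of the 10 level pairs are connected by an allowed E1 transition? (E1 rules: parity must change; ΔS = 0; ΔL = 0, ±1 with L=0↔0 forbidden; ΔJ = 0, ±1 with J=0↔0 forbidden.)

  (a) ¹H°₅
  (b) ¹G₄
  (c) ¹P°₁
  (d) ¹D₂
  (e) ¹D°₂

(a)–(b): allowed.
(a)–(c): forbidden (parity, ΔL, ΔJ).
(a)–(d): forbidden (ΔL, ΔJ).
(a)–(e): forbidden (parity, ΔL, ΔJ).
(b)–(c): forbidden (ΔL, ΔJ).
(b)–(d): forbidden (parity, ΔL, ΔJ).
(b)–(e): forbidden (ΔL, ΔJ).
(c)–(d): allowed.
(c)–(e): forbidden (parity).
(d)–(e): allowed.
Allowed pairs: 3 of 10.

3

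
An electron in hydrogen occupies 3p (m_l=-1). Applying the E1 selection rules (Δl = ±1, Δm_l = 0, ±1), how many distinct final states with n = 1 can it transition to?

E1 requires Δl = ±1, so l_f ∈ {0, 2}; with 0 ≤ l_f ≤ n_f−1 = 0, the allowed l_f values are {0}.
For l_f = 0: m_f ∈ {m_i−1, m_i, m_i+1} ∩ [−0, 0] = {0} → 1 state.
Total: 1.

1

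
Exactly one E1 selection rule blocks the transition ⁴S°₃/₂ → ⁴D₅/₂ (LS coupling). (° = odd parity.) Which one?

ΔS = 0: S: 3/2 → 3/2 — ✓.
ΔL = 0, ±1 (not L=0↔0): L: 0 → 2, ΔL = +2 — ✗.
ΔJ = 0, ±1 (not J=0↔0): J: 3/2 → 5/2, ΔJ = +1 — ✓.
Parity must change: odd → even — ✓.

the ΔL = 0, ±1 rule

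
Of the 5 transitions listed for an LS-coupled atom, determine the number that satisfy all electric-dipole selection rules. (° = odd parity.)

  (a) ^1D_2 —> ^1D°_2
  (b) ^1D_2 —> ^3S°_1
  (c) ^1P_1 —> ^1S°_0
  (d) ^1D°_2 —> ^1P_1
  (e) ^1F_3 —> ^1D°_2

(a) allowed
(b) forbidden (ΔS, ΔL fail)
(c) allowed
(d) allowed
(e) allowed
Total allowed: 4 of 5.

4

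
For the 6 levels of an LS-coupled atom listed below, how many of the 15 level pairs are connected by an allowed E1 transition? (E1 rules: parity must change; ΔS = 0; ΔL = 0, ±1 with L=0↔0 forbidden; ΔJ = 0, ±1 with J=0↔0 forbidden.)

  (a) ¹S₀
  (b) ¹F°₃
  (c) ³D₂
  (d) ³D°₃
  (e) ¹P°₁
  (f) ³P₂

3

(a)–(b): forbidden (ΔL, ΔJ).
(a)–(c): forbidden (parity, ΔS, ΔL, ΔJ).
(a)–(d): forbidden (ΔS, ΔL, ΔJ).
(a)–(e): allowed.
(a)–(f): forbidden (parity, ΔS, ΔJ).
(b)–(c): forbidden (ΔS).
(b)–(d): forbidden (parity, ΔS).
(b)–(e): forbidden (parity, ΔL, ΔJ).
(b)–(f): forbidden (ΔS, ΔL).
(c)–(d): allowed.
(c)–(e): forbidden (ΔS).
(c)–(f): forbidden (parity).
(d)–(e): forbidden (parity, ΔS, ΔJ).
(d)–(f): allowed.
(e)–(f): forbidden (ΔS).
Allowed pairs: 3 of 15.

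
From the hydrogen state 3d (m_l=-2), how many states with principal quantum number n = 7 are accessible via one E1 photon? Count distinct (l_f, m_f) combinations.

4

E1 requires Δl = ±1, so l_f ∈ {1, 3}; with 0 ≤ l_f ≤ n_f−1 = 6, the allowed l_f values are {1, 3}.
For l_f = 1: m_f ∈ {m_i−1, m_i, m_i+1} ∩ [−1, 1] = {-1} → 1 state.
For l_f = 3: m_f ∈ {m_i−1, m_i, m_i+1} ∩ [−3, 3] = {-3, -2, -1} → 3 states.
Total: 4.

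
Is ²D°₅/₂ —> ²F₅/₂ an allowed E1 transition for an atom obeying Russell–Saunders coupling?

Reading off the term symbols: S 1/2→1/2, L 2→3, J 5/2→5/2, parity odd→even.
Parity must change: odd → even — ok.
ΔS = 0: S: 1/2 → 1/2 — ok.
ΔL = 0, ±1 (not L=0↔0): L: 2 → 3, ΔL = +1 — ok.
ΔJ = 0, ±1 (not J=0↔0): J: 5/2 → 5/2, ΔJ = +0 — ok.
All four E1 rules are satisfied.

allowed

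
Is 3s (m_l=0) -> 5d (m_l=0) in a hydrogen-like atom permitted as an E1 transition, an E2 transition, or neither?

Δl = 2 − 0 = +2; l_i + l_f = 2.
Δm_l = +0.
E1 (Δl = ±1, |Δm_l| ≤ 1): not satisfied.
E2 (Δl = 0,±2, l_i+l_f ≥ 2, |Δm_l| ≤ 2): satisfied.

E2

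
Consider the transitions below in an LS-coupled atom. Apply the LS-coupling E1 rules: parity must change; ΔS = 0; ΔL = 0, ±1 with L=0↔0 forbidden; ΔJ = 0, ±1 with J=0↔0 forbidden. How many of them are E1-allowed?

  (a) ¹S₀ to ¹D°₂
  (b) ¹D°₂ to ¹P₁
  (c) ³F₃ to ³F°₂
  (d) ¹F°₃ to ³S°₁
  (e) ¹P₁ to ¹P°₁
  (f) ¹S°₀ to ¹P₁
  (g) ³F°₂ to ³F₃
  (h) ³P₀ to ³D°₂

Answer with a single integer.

5

(a) forbidden (ΔL, ΔJ fail)
(b) allowed
(c) allowed
(d) forbidden (parity, ΔS, ΔL, ΔJ fail)
(e) allowed
(f) allowed
(g) allowed
(h) forbidden (ΔJ fails)
Total allowed: 5 of 8.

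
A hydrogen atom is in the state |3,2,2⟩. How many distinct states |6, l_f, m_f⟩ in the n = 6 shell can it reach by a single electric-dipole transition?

E1 requires Δl = ±1, so l_f ∈ {1, 3}; with 0 ≤ l_f ≤ n_f−1 = 5, the allowed l_f values are {1, 3}.
For l_f = 1: m_f ∈ {m_i−1, m_i, m_i+1} ∩ [−1, 1] = {1} → 1 state.
For l_f = 3: m_f ∈ {m_i−1, m_i, m_i+1} ∩ [−3, 3] = {1, 2, 3} → 3 states.
Total: 4.

4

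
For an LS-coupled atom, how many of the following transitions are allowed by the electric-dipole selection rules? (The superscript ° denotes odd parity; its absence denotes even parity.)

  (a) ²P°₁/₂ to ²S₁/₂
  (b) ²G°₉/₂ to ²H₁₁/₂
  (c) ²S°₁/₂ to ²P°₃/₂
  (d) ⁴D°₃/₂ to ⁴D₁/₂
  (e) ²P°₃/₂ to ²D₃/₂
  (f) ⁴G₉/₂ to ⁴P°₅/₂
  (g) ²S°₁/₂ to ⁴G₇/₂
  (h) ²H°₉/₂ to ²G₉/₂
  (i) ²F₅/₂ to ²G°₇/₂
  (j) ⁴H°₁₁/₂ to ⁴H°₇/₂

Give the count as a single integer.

(a) allowed
(b) allowed
(c) forbidden (parity fails)
(d) allowed
(e) allowed
(f) forbidden (ΔL, ΔJ fail)
(g) forbidden (ΔS, ΔL, ΔJ fail)
(h) allowed
(i) allowed
(j) forbidden (parity, ΔJ fail)
Total allowed: 6 of 10.

6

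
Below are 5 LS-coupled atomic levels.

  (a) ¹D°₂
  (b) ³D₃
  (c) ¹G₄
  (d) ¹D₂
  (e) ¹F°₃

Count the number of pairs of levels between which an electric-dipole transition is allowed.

(a)–(b): forbidden (ΔS).
(a)–(c): forbidden (ΔL, ΔJ).
(a)–(d): allowed.
(a)–(e): forbidden (parity).
(b)–(c): forbidden (parity, ΔS, ΔL).
(b)–(d): forbidden (parity, ΔS).
(b)–(e): forbidden (ΔS).
(c)–(d): forbidden (parity, ΔL, ΔJ).
(c)–(e): allowed.
(d)–(e): allowed.
Allowed pairs: 3 of 10.

3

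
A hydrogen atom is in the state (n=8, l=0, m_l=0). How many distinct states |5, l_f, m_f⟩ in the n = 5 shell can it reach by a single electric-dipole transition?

3

E1 requires Δl = ±1, so l_f ∈ {-1, 1}; with 0 ≤ l_f ≤ n_f−1 = 4, the allowed l_f values are {1}.
For l_f = 1: m_f ∈ {m_i−1, m_i, m_i+1} ∩ [−1, 1] = {-1, 0, 1} → 3 states.
Total: 3.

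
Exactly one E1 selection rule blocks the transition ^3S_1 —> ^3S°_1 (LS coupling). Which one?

Reading off the term symbols: S 1→1, L 0→0, J 1→1, parity even→odd.
ΔS = 0: S: 1 → 1 — ok.
ΔL = 0, ±1 (not L=0↔0): L: 0 → 0, ΔL = +0 — fails.
ΔJ = 0, ±1 (not J=0↔0): J: 1 → 1, ΔJ = +0 — ok.
Parity must change: even → odd — ok.

the L=0 ↔ L=0 exclusion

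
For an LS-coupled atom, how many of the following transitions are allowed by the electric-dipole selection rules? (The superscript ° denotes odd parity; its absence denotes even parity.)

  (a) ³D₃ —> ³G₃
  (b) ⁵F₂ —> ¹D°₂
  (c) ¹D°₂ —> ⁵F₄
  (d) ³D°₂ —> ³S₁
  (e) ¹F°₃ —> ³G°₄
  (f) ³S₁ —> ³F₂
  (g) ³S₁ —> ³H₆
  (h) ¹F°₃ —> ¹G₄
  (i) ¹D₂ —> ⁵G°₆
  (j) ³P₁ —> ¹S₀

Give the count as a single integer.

1

(a) forbidden (parity, ΔL fail)
(b) forbidden (ΔS fails)
(c) forbidden (ΔS, ΔJ fail)
(d) forbidden (ΔL fails)
(e) forbidden (parity, ΔS fail)
(f) forbidden (parity, ΔL fail)
(g) forbidden (parity, ΔL, ΔJ fail)
(h) allowed
(i) forbidden (ΔS, ΔL, ΔJ fail)
(j) forbidden (parity, ΔS fail)
Total allowed: 1 of 10.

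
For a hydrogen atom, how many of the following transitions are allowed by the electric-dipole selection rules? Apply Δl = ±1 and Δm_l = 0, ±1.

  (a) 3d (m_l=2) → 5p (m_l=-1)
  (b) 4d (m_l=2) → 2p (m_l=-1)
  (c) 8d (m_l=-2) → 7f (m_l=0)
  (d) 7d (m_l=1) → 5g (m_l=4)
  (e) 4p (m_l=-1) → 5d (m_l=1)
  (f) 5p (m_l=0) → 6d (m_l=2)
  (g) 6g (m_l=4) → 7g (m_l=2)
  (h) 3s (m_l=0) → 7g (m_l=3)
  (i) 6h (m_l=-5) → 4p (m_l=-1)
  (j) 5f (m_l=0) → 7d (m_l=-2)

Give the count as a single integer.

(a) forbidden — Δm_l = -3 (E1 requires Δm_l = 0, ±1)
(b) forbidden — Δm_l = -3 (E1 requires Δm_l = 0, ±1)
(c) forbidden — Δm_l = +2 (E1 requires Δm_l = 0, ±1)
(d) forbidden — Δl = +2 (E1 requires Δl = ±1); Δm_l = +3 (E1 requires Δm_l = 0, ±1)
(e) forbidden — Δm_l = +2 (E1 requires Δm_l = 0, ±1)
(f) forbidden — Δm_l = +2 (E1 requires Δm_l = 0, ±1)
(g) forbidden — Δl = +0 (E1 requires Δl = ±1); Δm_l = -2 (E1 requires Δm_l = 0, ±1)
(h) forbidden — Δl = +4 (E1 requires Δl = ±1); Δm_l = +3 (E1 requires Δm_l = 0, ±1)
(i) forbidden — Δl = -4 (E1 requires Δl = ±1); Δm_l = +4 (E1 requires Δm_l = 0, ±1)
(j) forbidden — Δm_l = -2 (E1 requires Δm_l = 0, ±1)
Total allowed: 0 of 10.

0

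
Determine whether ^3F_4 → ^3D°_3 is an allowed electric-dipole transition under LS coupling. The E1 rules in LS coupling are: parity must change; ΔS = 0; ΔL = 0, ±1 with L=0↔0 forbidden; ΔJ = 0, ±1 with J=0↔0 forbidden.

allowed

ΔS = 0: S: 1 → 1 — ✓.
ΔL = 0, ±1 (not L=0↔0): L: 3 → 2, ΔL = -1 — ✓.
ΔJ = 0, ±1 (not J=0↔0): J: 4 → 3, ΔJ = -1 — ✓.
Parity must change: even → odd — ✓.
All four E1 rules are satisfied.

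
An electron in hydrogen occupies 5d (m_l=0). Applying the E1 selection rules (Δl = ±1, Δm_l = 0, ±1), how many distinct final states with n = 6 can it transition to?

6

E1 requires Δl = ±1, so l_f ∈ {1, 3}; with 0 ≤ l_f ≤ n_f−1 = 5, the allowed l_f values are {1, 3}.
For l_f = 1: m_f ∈ {m_i−1, m_i, m_i+1} ∩ [−1, 1] = {-1, 0, 1} → 3 states.
For l_f = 3: m_f ∈ {m_i−1, m_i, m_i+1} ∩ [−3, 3] = {-1, 0, 1} → 3 states.
Total: 6.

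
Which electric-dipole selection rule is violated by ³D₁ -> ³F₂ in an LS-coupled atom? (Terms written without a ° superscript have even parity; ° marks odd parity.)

Initial level: S=1, L=2, J=1, parity even. Final level: S=1, L=3, J=2, parity even.
Parity must change: even → even — ✗.
ΔS = 0: S: 1 → 1 — ✓.
ΔL = 0, ±1 (not L=0↔0): L: 2 → 3, ΔL = +1 — ✓.
ΔJ = 0, ±1 (not J=0↔0): J: 1 → 2, ΔJ = +1 — ✓.

parity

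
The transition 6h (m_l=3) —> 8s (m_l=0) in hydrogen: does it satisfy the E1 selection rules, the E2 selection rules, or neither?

Δl = 0 − 5 = -5; l_i + l_f = 5.
Δm_l = -3.
E1 (Δl = ±1, |Δm_l| ≤ 1): not satisfied.
E2 (Δl = 0,±2, l_i+l_f ≥ 2, |Δm_l| ≤ 2): not satisfied.

neither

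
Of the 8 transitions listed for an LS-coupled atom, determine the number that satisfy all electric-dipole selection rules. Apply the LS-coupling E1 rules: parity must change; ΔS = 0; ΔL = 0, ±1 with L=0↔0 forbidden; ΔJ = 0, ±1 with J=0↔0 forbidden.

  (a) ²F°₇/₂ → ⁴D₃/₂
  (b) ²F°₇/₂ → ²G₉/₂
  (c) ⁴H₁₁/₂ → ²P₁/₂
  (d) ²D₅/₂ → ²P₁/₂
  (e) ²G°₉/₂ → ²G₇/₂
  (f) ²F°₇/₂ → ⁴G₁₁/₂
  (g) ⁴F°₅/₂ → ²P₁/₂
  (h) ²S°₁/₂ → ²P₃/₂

3

(a) forbidden (ΔS, ΔJ fail)
(b) allowed
(c) forbidden (parity, ΔS, ΔL, ΔJ fail)
(d) forbidden (parity, ΔJ fail)
(e) allowed
(f) forbidden (ΔS, ΔJ fail)
(g) forbidden (ΔS, ΔL, ΔJ fail)
(h) allowed
Total allowed: 3 of 8.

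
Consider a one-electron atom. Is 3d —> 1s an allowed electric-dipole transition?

forbidden

Δl = 0 − 2 = -2; the E1 rule Δl = ±1 is violated.
The transition is electric-dipole forbidden.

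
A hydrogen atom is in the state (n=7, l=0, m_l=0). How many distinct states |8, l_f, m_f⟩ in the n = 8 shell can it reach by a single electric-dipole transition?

E1 requires Δl = ±1, so l_f ∈ {-1, 1}; with 0 ≤ l_f ≤ n_f−1 = 7, the allowed l_f values are {1}.
For l_f = 1: m_f ∈ {m_i−1, m_i, m_i+1} ∩ [−1, 1] = {-1, 0, 1} → 3 states.
Total: 3.

3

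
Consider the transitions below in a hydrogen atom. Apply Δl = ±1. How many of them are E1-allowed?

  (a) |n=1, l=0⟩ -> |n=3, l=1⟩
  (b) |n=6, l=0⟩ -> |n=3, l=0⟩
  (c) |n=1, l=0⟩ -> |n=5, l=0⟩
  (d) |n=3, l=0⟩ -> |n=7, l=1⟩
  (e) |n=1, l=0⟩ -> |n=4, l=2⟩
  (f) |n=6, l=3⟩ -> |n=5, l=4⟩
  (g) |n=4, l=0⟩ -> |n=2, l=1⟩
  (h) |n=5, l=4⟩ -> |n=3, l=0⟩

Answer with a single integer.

(a) allowed
(b) forbidden — Δl = +0 (E1 requires Δl = ±1)
(c) forbidden — Δl = +0 (E1 requires Δl = ±1)
(d) allowed
(e) forbidden — Δl = +2 (E1 requires Δl = ±1)
(f) allowed
(g) allowed
(h) forbidden — Δl = -4 (E1 requires Δl = ±1)
Total allowed: 4 of 8.

4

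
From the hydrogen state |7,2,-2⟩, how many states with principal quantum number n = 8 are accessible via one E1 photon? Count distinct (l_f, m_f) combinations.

4

E1 requires Δl = ±1, so l_f ∈ {1, 3}; with 0 ≤ l_f ≤ n_f−1 = 7, the allowed l_f values are {1, 3}.
For l_f = 1: m_f ∈ {m_i−1, m_i, m_i+1} ∩ [−1, 1] = {-1} → 1 state.
For l_f = 3: m_f ∈ {m_i−1, m_i, m_i+1} ∩ [−3, 3] = {-3, -2, -1} → 3 states.
Total: 4.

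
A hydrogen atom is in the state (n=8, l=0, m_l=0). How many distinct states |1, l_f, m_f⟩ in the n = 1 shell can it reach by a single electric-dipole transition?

0

E1 requires l_f ∈ {-1, 1}, but neither lies in [0, 0], so no final state is reachable.
Total: 0.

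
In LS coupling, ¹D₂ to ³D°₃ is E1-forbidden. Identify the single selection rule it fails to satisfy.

Parity must change: even → odd — ok.
ΔS = 0: S: 0 → 1 — fails.
ΔL = 0, ±1 (not L=0↔0): L: 2 → 2, ΔL = +0 — ok.
ΔJ = 0, ±1 (not J=0↔0): J: 2 → 3, ΔJ = +1 — ok.

the ΔS = 0 rule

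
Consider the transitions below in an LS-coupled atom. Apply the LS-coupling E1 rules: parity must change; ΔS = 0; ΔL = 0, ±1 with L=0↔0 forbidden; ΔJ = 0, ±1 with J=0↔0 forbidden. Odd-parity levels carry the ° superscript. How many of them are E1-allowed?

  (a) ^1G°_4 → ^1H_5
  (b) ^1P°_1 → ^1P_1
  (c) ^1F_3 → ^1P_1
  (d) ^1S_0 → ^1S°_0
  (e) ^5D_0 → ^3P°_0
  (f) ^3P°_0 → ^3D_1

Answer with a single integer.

(a) allowed
(b) allowed
(c) forbidden (parity, ΔL, ΔJ fail)
(d) forbidden (ΔL, ΔJ fail)
(e) forbidden (ΔS, ΔJ fail)
(f) allowed
Total allowed: 3 of 6.

3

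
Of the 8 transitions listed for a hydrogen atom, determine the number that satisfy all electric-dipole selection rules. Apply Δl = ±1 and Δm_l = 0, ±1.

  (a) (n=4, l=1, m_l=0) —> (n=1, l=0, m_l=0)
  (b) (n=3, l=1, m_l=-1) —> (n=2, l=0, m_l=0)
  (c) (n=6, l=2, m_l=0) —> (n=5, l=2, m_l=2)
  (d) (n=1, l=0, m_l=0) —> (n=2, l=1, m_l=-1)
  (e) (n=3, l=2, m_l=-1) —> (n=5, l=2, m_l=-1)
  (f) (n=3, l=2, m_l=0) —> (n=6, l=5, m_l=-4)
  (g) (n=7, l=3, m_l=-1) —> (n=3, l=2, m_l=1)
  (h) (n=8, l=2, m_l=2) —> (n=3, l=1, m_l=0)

(a) allowed
(b) allowed
(c) forbidden — Δl = +0 (E1 requires Δl = ±1); Δm_l = +2 (E1 requires Δm_l = 0, ±1)
(d) allowed
(e) forbidden — Δl = +0 (E1 requires Δl = ±1)
(f) forbidden — Δl = +3 (E1 requires Δl = ±1); Δm_l = -4 (E1 requires Δm_l = 0, ±1)
(g) forbidden — Δm_l = +2 (E1 requires Δm_l = 0, ±1)
(h) forbidden — Δm_l = -2 (E1 requires Δm_l = 0, ±1)
Total allowed: 3 of 8.

3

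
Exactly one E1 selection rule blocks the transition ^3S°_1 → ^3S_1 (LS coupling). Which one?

the L=0 ↔ L=0 exclusion

Parity must change: odd → even — ✓.
ΔS = 0: S: 1 → 1 — ✓.
ΔL = 0, ±1 (not L=0↔0): L: 0 → 0, ΔL = +0 — ✗.
ΔJ = 0, ±1 (not J=0↔0): J: 1 → 1, ΔJ = +0 — ✓.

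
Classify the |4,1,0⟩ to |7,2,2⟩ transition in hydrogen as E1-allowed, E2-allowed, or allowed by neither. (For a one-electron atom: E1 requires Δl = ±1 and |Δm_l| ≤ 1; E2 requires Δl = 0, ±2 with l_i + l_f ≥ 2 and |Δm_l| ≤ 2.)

Δl = 2 − 1 = +1; l_i + l_f = 3.
Δm_l = +2.
E1 (Δl = ±1, |Δm_l| ≤ 1): not satisfied.
E2 (Δl = 0,±2, l_i+l_f ≥ 2, |Δm_l| ≤ 2): not satisfied.

neither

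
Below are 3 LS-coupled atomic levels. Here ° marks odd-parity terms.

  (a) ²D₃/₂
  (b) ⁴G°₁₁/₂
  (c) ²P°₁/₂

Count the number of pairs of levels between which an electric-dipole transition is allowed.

(a)–(b): forbidden (ΔS, ΔL, ΔJ).
(a)–(c): allowed.
(b)–(c): forbidden (parity, ΔS, ΔL, ΔJ).
Allowed pairs: 1 of 3.

1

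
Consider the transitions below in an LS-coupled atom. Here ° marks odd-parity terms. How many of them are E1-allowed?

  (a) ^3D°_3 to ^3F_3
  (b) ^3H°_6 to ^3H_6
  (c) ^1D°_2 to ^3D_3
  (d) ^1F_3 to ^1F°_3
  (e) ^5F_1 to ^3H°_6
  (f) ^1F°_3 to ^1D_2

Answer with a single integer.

(a) allowed
(b) allowed
(c) forbidden (ΔS fails)
(d) allowed
(e) forbidden (ΔS, ΔL, ΔJ fail)
(f) allowed
Total allowed: 4 of 6.

4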